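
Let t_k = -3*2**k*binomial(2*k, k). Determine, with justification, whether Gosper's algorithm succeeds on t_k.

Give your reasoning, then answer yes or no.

No — negative degree bound, so no certificate f.

Ratio r(k) = 4*(2*k + 1)/(k + 1).
So A=8*k + 4 and B=k + 1, with C=1.
f must satisfy (8*k + 4)·f(k+1) − (k)·f(k) = 1.
d = -1 from the (1,1,0) case.
d = -1 < 0 ⇒ no nonzero polynomial f; not summable.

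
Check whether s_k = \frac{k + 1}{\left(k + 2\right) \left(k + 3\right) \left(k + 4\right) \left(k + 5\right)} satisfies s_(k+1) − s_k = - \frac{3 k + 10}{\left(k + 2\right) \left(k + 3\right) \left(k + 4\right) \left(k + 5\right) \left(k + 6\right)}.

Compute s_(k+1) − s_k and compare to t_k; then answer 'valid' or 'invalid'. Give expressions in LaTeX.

s_(k+1) = (k + 2)/((k + 3)*(k + 4)*(k + 5)*(k + 6))
s_(k+1) − s_k = (-(k + 1)*(k + 6) + (k + 2)**2)/((k + 2)*(k + 3)*(k + 4)*(k + 5)*(k + 6))
(s_(k+1) − s_k) − t_k = 8/(k**5 + 20*k**4 + 155*k**3 + 580*k**2 + 1044*k + 720)

Invalid: residual \frac{8}{k^{5} + 20 k^{4} + 155 k^{3} + 580 k^{2} + 1044 k + 720} ≠ 0.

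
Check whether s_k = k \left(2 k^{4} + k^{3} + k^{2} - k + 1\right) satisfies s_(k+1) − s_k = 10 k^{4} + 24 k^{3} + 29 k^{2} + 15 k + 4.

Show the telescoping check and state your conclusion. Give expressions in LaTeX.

s_(k+1) = (k + 1)*(-k + 2*(k + 1)**4 + (k + 1)**3 + (k + 1)**2)
s_(k+1) − s_k = 10*k**4 + 24*k**3 + 29*k**2 + 15*k + 4
(s_(k+1) − s_k) − t_k = 0

Valid — Δs_k = t_k.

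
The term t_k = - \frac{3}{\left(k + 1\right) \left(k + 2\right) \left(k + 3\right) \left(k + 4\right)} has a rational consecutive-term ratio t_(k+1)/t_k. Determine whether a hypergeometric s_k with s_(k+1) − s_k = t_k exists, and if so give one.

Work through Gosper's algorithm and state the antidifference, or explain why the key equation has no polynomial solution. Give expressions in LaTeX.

s_k = \frac{k \left(- k^{2} - 6 k - 11\right)}{6 \left(k + 1\right) \left(k + 2\right) \left(k + 3\right)}

r(k) = (k + 1)/(k + 5) after simplifying.
Factor: A=k + 1; B=k + 5; C=1.
Solve (k + 1)·f(k+1) − (k + 4)·f(k) = 1.
d = 3 from the (1,1,0) case.
Coefficient equations give f(k) = k*(k**2 + 6*k + 11)/18.
Then R = B(k−1)f/C = k*(k + 4)*(k**2 + 6*k + 11)/18, so s_k = R(k)·t_k = k*(-k**2 - 6*k - 11)/(6*(k + 1)*(k + 2)*(k + 3)).
s_(k+1) − s_k = -3/(k**4 + 10*k**3 + 35*k**2 + 50*k + 24) = t_k.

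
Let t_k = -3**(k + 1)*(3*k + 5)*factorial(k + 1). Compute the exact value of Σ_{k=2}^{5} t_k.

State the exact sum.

Step 1: r(k) = 3*(k + 2)*(3*k + 8)/(3*k + 5).
A = 3*k + 6, B = 1, C = k + 5/3.
f must satisfy (3*k + 6)·f(k+1) − (1)·f(k) = k + 5/3.
d = 0 from the (1,0,1) case.
Coefficient equations give f(k) = 1/3.
Certificate R = B(k−1)f/C = 1/(3*k + 5) gives s_k = -3**(k + 1)*factorial(k + 1).
s_(k+1) − s_k = -3**(k + 1)*(3*k + 5)*factorial(k + 1) = t_k.
Evaluate s at k=6 and k=2: -11022480 and -162; difference -11022318.

Σ = -11022318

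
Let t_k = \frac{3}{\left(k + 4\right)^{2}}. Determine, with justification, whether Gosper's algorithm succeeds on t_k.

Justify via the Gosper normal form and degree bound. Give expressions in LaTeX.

No — the linear system for f has no solution.

The ratio is (k + 4)**2/(k + 5)**2.
Normal form (A,B,C) = (k**2 + 8*k + 16, k**2 + 10*k + 25, 1).
f must satisfy (k**2 + 8*k + 16)·f(k+1) − (k**2 + 8*k + 16)·f(k) = 1.
Degrees (2,2,0) ⇒ d ≤ 0.
f = c0 ⇒ A·f(k+1) − B(k−1)·f(k) − C = -1. The system {-1 = 0} is inconsistent; no antidifference.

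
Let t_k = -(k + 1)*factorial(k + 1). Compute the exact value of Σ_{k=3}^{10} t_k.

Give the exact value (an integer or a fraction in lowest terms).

r(k) = (k + 2)**2/(k + 1) after simplifying.
Take A(k)=k + 2, B(k)=1, C(k)=k + 1.
Key eq: (k + 2)·f(k+1) = (1)·f(k) + (k + 1).
From deg A=1, deg B=0, deg C=1: d=0.
Solve for f: f(k) = 1 (degree 0 ≤ 0).
So s_k = (B(k−1)f/C)·t_k = (1/(k + 1))·t_k = -factorial(k + 1).
Verify: -(k + 1)*factorial(k + 1) matches t_k.
Telescoping: Σ = s_(11) − s_(3) = -479001600 − (-24) = -479001576.

Σ = -479001576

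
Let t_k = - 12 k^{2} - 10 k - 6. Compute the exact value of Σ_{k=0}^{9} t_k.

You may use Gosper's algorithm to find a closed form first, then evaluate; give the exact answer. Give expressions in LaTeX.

The ratio is (6*k**2 + 17*k + 14)/(6*k**2 + 5*k + 3).
So A=1 and B=1, with C=k**2 + 5*k/6 + 1/2.
f must satisfy (1)·f(k+1) − (1)·f(k) = k**2 + 5*k/6 + 1/2.
Degrees (0,0,2) ⇒ d ≤ 3.
Solving with deg f ≤ 3: f(k) = k*(4*k**2 - k + 3)/12.
R(k) = B(k−1)·f(k)/C(k) = k*(4*k**2 - k + 3)/(2*(6*k**2 + 5*k + 3)); s_k = R·t_k = k*(-4*k**2 + k - 3).
s_(k+1) − s_k = -12*k**2 - 10*k - 6 = t_k.
Σ_(k=0)^(9) t_k = s_(10) − s_(0) = -3930 − (0) = -3930.

Σ = -3930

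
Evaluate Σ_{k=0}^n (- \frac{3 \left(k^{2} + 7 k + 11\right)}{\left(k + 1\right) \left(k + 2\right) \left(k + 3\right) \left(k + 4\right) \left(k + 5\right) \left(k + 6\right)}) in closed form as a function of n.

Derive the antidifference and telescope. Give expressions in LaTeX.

Step 1: r(k) = (k + 1)*(7*k + (k + 1)**2 + 18)/((k + 7)*(k**2 + 7*k + 11)).
Gosper form: A/B · C(k+1)/C(k) with A=k + 1, B=k + 7, C=k**2 + 7*k + 11.
f must satisfy (k + 1)·f(k+1) − (k + 6)·f(k) = k**2 + 7*k + 11.
Bound: deg f ≤ 5.
Coefficient equations give f(k) = k*(k + 2)*(k + 4)*(k**2 + 9*k + 23)/45.
R(k) = B(k−1)·f(k)/C(k) = k*(k + 2)*(k + 4)*(k + 6)*(k**2 + 9*k + 23)/(45*(k**2 + 7*k + 11)); s_k = R·t_k = k*(-k**2 - 9*k - 23)/(15*(k**3 + 9*k**2 + 23*k + 15)).
Verify: 3*(-k**2 - 7*k - 11)/(k**6 + 21*k**5 + 175*k**4 + 735*k**3 + 1624*k**2 + 1764*k + 720) matches t_k.
Evaluate: s_(n+1) = (-n**3 - 12*n**2 - 44*n - 33)/(15*(n**3 + 12*n**2 + 44*n + 48)); subtract s_(0) = 0 ⇒ S(n) = (-n**3 - 12*n**2 - 44*n - 33)/(15*(n**3 + 12*n**2 + 44*n + 48)).

S(n) = \frac{- n^{3} - 12 n^{2} - 44 n - 33}{15 \left(n^{3} + 12 n^{2} + 44 n + 48\right)}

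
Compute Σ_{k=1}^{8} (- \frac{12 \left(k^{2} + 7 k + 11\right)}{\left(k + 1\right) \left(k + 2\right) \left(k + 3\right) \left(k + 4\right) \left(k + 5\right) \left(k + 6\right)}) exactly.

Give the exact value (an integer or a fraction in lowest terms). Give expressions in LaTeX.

Compute t_(k+1)/t_k: get (k + 1)*(7*k + (k + 1)**2 + 18)/((k + 7)*(k**2 + 7*k + 11)).
Gosper form: A/B · C(k+1)/C(k) with A=k + 1, B=k + 7, C=k**2 + 7*k + 11.
Set up (k + 1)·f(k+1) − (k + 6)·f(k) − (k**2 + 7*k + 11) = 0.
d = 5 from the (1,1,2) case.
Coefficient equations give f(k) = k*(k + 2)*(k + 4)*(k**2 + 9*k + 23)/45.
Get s_k = R·t_k = 4*k*(-k**2 - 9*k - 23)/(15*(k**3 + 9*k**2 + 23*k + 15)) with R(k) = B(k−1)f(k)/C(k) = k*(k + 2)*(k + 4)*(k + 6)*(k**2 + 9*k + 23)/(45*(k**2 + 7*k + 11)).
Δs = 12*(-k**2 - 7*k - 11)/(k**6 + 21*k**5 + 175*k**4 + 735*k**3 + 1624*k**2 + 1764*k + 720), as required.
Σ_(k=1)^(8) t_k = s_(9) − s_(1) = -37/140 − (-11/60) = -17/210.

Σ = -17/210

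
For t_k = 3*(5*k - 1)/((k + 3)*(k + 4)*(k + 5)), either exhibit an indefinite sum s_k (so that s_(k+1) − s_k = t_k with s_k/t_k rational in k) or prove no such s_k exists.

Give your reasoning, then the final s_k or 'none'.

Compute t_(k+1)/t_k: get (k + 3)*(5*k + 4)/((k + 6)*(5*k - 1)).
Normal form (A,B,C) = (k + 3, k + 6, k - 1/5).
f must satisfy (k + 3)·f(k+1) − (k + 5)·f(k) = k - 1/5.
From deg A=1, deg B=1, deg C=1: d=2.
Coefficient equations give f(k) = k*(7*k - 11)/60.
Then R = B(k−1)f/C = k*(k + 5)*(7*k - 11)/(12*(5*k - 1)), so s_k = R(k)·t_k = k*(7*k - 11)/(4*(k + 3)*(k + 4)).
Verify: 3*(5*k - 1)/(k**3 + 12*k**2 + 47*k + 60) matches t_k.

s_k = k*(7*k - 11)/(4*(k + 3)*(k + 4))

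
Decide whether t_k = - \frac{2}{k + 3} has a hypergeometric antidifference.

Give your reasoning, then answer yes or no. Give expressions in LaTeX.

No. Not Gosper-summable.

Compute t_(k+1)/t_k: get (k + 3)/(k + 4).
Take A(k)=k + 3, B(k)=k + 4, C(k)=1.
Set up (k + 3)·f(k+1) − (k + 3)·f(k) − (1) = 0.
From deg A=1, deg B=1, deg C=0: d=0.
Put f(k) = c0: A·f(k+1) − B(k−1)·f(k) − C = -1; need -1 = 0 — inconsistent ⇒ no f, not summable.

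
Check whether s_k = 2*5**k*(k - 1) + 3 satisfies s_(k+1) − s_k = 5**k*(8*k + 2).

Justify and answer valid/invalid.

Valid: the claim telescopes to t_k.

s_(k+1) = 10*5**k*k + 3
s_(k+1) − s_k = 5**k*(8*k + 2)
(s_(k+1) − s_k) − t_k = 0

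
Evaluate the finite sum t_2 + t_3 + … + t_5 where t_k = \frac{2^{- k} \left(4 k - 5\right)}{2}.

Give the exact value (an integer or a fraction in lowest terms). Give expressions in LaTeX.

Ratio r(k) = (4*k - 1)/(2*(4*k - 5)).
A = 1/2, B = 1, C = k - 5/4.
Set up (1/2)·f(k+1) − (1)·f(k) − (k - 5/4) = 0.
From deg A=0, deg B=0, deg C=1: d=1.
Solving with deg f ≤ 1: f(k) = -(4*k - 1)/2.
So s_k = (B(k−1)f/C)·t_k = (-2*(4*k - 1)/(4*k - 5))·t_k = (1 - 4*k)/2**k.
Verify: (4*k - 5)/(2*2**k) matches t_k.
Evaluate s at k=6 and k=2: -23/64 and -7/4; difference 89/64.

Σ = 89/64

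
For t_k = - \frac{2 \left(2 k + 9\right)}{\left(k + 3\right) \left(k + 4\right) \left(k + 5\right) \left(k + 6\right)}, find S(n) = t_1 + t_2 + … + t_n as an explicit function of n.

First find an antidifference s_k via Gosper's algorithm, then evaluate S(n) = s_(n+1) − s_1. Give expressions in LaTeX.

S(n) = \frac{n \left(- n - 10\right)}{12 \left(n^{2} + 10 n + 24\right)}

Ratio r(k) = (k + 3)*(2*k + 11)/((k + 7)*(2*k + 9)).
A = k + 3, B = k + 7, C = k + 9/2.
Key eq: (k + 3)·f(k+1) = (k + 6)·f(k) + (k + 9/2).
Bound: deg f ≤ 3.
Match coefficients ⇒ f(k) = k*(k + 4)*(k + 8)/30.
R(k) = B(k−1)·f(k)/C(k) = k*(k + 4)*(k + 6)*(k + 8)/(15*(2*k + 9)); s_k = R·t_k = 2*k*(-k - 8)/(15*(k**2 + 8*k + 15)).
Check: Δs_k = 2*(-2*k - 9)/(k**4 + 18*k**3 + 119*k**2 + 342*k + 360). ✓
Telescope: S(n) = s_(n+1) − s_(1) = 2*(-n**2 - 10*n - 9)/(15*(n**2 + 10*n + 24)) − (-1/20) = n*(-n - 10)/(12*(n**2 + 10*n + 24)).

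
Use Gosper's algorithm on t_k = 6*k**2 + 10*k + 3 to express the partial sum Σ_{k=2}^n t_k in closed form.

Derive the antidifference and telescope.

S(n) = 2*n**3 + 8*n**2 + 9*n - 19

Compute t_(k+1)/t_k: get (6*k**2 + 22*k + 19)/(6*k**2 + 10*k + 3).
A = 1, B = 1, C = k**2 + 5*k/3 + 1/2.
f must satisfy (1)·f(k+1) − (1)·f(k) = k**2 + 5*k/3 + 1/2.
From deg A=0, deg B=0, deg C=2: d=3.
Solving with deg f ≤ 3: f(k) = k*(2*k**2 + 2*k - 1)/6.
Certificate R = B(k−1)f/C = k*(2*k**2 + 2*k - 1)/(6*k**2 + 10*k + 3) gives s_k = k*(2*k**2 + 2*k - 1).
s_(k+1) − s_k = 6*k**2 + 10*k + 3 = t_k.
Σ_(k=2)^n t_k = s_(n+1) − s_(2) = (2*n**3 + 8*n**2 + 9*n + 3) − (22), i.e. 2*n**3 + 8*n**2 + 9*n - 19.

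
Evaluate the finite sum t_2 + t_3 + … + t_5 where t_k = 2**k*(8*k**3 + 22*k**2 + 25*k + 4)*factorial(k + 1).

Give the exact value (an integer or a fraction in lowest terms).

Σ = 40642320

The ratio is 2*(8*k**4 + 62*k**3 + 185*k**2 + 245*k + 118)/(8*k**3 + 22*k**2 + 25*k + 4).
Factor: A=2*k + 4; B=1; C=k**3 + 11*k**2/4 + 25*k/8 + 1/2.
Set up (2*k + 4)·f(k+1) − (1)·f(k) − (k**3 + 11*k**2/4 + 25*k/8 + 1/2) = 0.
From deg A=1, deg B=0, deg C=3: d=2.
Coefficient equations give f(k) = k*(4*k - 3)/8.
Then R = B(k−1)f/C = k*(4*k - 3)/(8*k**3 + 22*k**2 + 25*k + 4), so s_k = R(k)·t_k = 2**k*k*(4*k - 3)*factorial(k + 1).
s_(k+1) − s_k = 2**k*(8*k**3 + 22*k**2 + 25*k + 4)*factorial(k + 1) = t_k.
Evaluate s at k=6 and k=2: 40642560 and 240; difference 40642320.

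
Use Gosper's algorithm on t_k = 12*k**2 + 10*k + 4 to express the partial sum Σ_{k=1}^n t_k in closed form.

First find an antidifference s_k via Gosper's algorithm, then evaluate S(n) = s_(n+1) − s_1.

S(n) = n*(4*n**2 + 11*n + 11)

r(k) = (6*k**2 + 17*k + 13)/(6*k**2 + 5*k + 2) after simplifying.
Take A(k)=1, B(k)=1, C(k)=k**2 + 5*k/6 + 1/3.
Key eq: (1)·f(k+1) = (1)·f(k) + (k**2 + 5*k/6 + 1/3).
d = 3 from the (0,0,2) case.
Coefficient equations give f(k) = k*(4*k**2 - k + 1)/12.
Certificate R = B(k−1)f/C = k*(4*k**2 - k + 1)/(2*(6*k**2 + 5*k + 2)) gives s_k = k*(4*k**2 - k + 1).
Verify: 12*k**2 + 10*k + 4 matches t_k.
Telescope: S(n) = s_(n+1) − s_(1) = 4*n**3 + 11*n**2 + 11*n + 4 − (4) = n*(4*n**2 + 11*n + 11).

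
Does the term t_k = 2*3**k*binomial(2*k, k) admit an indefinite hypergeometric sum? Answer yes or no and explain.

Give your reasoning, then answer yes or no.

The ratio is 6*(2*k + 1)/(k + 1).
Normal form (A,B,C) = (12*k + 6, k + 1, 1).
f must satisfy (12*k + 6)·f(k+1) − (k)·f(k) = 1.
deg f ≤ -1 (via 1,1,0).
Negative degree bound (-1): no f exists, t_k not Gosper-summable.

No — t_k has no hypergeometric antidifference.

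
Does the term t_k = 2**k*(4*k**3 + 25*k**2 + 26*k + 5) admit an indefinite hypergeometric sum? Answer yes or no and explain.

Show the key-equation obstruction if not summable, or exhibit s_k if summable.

t_(k+1)/t_k = 2*(4*k**3 + 37*k**2 + 88*k + 60)/(4*k**3 + 25*k**2 + 26*k + 5).
Normal form (A,B,C) = (2, 1, k**3 + 25*k**2/4 + 13*k/2 + 5/4).
Need (2)·f(k+1) − (1)·f(k) = k**3 + 25*k**2/4 + 13*k/2 + 5/4.
Bound: deg f ≤ 3.
A polynomial solution: f(k) = (4*k**3 + k**2 - 2*k - 1)/4.
Certificate R = B(k−1)f/C = (4*k**3 + k**2 - 2*k - 1)/((k + 1)*(k + 5)*(4*k + 1)) gives s_k = 2**k*(4*k**3 + k**2 - 2*k - 1).
s_(k+1) − s_k = 2**k*(4*k**3 + 25*k**2 + 26*k + 5) = t_k.

Yes. s_k = 2**k*(4*k**3 + k**2 - 2*k - 1).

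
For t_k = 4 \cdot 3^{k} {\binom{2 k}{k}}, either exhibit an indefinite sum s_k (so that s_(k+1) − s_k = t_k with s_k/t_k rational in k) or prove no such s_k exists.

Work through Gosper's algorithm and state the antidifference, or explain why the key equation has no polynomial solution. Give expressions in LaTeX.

Ratio r(k) = 6*(2*k + 1)/(k + 1).
A = 12*k + 6, B = k + 1, C = 1.
f must satisfy (12*k + 6)·f(k+1) − (k)·f(k) = 1.
Bound: deg f ≤ -1.
deg f ≤ -1 is impossible — no certificate.

no hypergeometric antidifference exists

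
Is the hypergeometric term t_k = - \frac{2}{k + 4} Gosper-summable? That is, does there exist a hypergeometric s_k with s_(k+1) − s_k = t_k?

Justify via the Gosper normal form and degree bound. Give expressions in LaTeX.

The ratio is (k + 4)/(k + 5).
Take A(k)=k + 4, B(k)=k + 5, C(k)=1.
Set up (k + 4)·f(k+1) − (k + 4)·f(k) − (1) = 0.
Degrees (1,1,0) ⇒ d ≤ 0.
Write f(k) = c0. Then LHS − RHS = -1, requiring -1 = 0: contradictory. No certificate.

No. Not Gosper-summable.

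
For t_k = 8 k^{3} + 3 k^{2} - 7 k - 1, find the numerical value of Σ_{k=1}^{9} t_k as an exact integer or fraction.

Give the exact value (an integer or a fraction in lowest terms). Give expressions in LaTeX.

Σ = 16731

Step 1: r(k) = (8*k**3 + 27*k**2 + 23*k + 3)/(8*k**3 + 3*k**2 - 7*k - 1).
Normal form (A,B,C) = (1, 1, k**3 + 3*k**2/8 - 7*k/8 - 1/8).
Set up (1)·f(k+1) − (1)·f(k) − (k**3 + 3*k**2/8 - 7*k/8 - 1/8) = 0.
Degrees (0,0,3) ⇒ d ≤ 4.
Coefficient equations give f(k) = k*(2*k**3 - 3*k**2 - 3*k + 3)/8.
R(k) = B(k−1)·f(k)/C(k) = k*(2*k**3 - 3*k**2 - 3*k + 3)/(8*k**3 + 3*k**2 - 7*k - 1); s_k = R·t_k = k*(2*k**3 - 3*k**2 - 3*k + 3).
Verify: 8*k**3 + 3*k**2 - 7*k - 1 matches t_k.
Evaluate s at k=10 and k=1: 16730 and -1; difference 16731.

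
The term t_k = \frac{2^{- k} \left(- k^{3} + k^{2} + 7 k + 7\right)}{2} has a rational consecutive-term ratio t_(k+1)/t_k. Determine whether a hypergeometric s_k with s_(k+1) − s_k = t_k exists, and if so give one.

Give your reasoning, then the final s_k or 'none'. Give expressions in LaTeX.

Ratio r(k) = (k**3/2 + k**2 - 3*k - 7)/(k**3 - k**2 - 7*k - 7).
So A=1/2 and B=1, with C=k**3 - k**2 - 7*k - 7.
Solve (1/2)·f(k+1) − (1)·f(k) = k**3 - k**2 - 7*k - 7.
deg f ≤ 3 (via 0,0,3).
Solving with deg f ≤ 3: f(k) = -2*(k**3 + 2*k**2 - 4).
R(k) = B(k−1)·f(k)/C(k) = -2*(k**3 + 2*k**2 - 4)/(k**3 - k**2 - 7*k - 7); s_k = R·t_k = (k**3 + 2*k**2 - 4)/2**k.
Check: Δs_k = (-k**3 + k**2 + 7*k + 7)/(2*2**k). ✓

s_k = 2^{- k} \left(k^{3} + 2 k^{2} - 4\right)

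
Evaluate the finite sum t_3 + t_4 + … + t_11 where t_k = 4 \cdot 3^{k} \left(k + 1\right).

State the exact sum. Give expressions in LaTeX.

Σ = 12223008

Ratio r(k) = 3*(k + 2)/(k + 1).
Take A(k)=3, B(k)=1, C(k)=k + 1.
f must satisfy (3)·f(k+1) − (1)·f(k) = k + 1.
Degrees (0,0,1) ⇒ d ≤ 1.
Solve for f: f(k) = (2*k - 1)/4 (degree 1 ≤ 1).
So s_k = (B(k−1)f/C)·t_k = ((2*k - 1)/(4*(k + 1)))·t_k = 3**k*(2*k - 1).
Verify: 4*3**k*(k + 1) matches t_k.
Σ_(k=3)^(11) t_k = s_(12) − s_(3) = 12223143 − (135) = 12223008.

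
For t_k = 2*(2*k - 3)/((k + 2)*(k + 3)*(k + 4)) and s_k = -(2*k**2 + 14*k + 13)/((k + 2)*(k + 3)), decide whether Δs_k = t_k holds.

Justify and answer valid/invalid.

Valid: the claim telescopes to t_k.

s_(k+1) = (-14*k - 2*(k + 1)**2 - 27)/((k + 3)*(k + 4))
s_(k+1) − s_k = 2*(2*k - 3)/(k**3 + 9*k**2 + 26*k + 24)
(s_(k+1) − s_k) − t_k = 0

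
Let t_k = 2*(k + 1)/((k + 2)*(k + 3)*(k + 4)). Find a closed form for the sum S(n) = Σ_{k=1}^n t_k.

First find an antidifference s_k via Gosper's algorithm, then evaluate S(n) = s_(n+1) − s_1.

The ratio is (k + 2)**2/((k + 1)*(k + 5)).
Factor: A=k + 2; B=k + 5; C=k + 1.
Solve (k + 2)·f(k+1) − (k + 4)·f(k) = k + 1.
deg f ≤ 2 (via 1,1,1).
Match coefficients ⇒ f(k) = k*(k + 1)/4.
Get s_k = R·t_k = k*(k + 1)/(2*(k + 2)*(k + 3)) with R(k) = B(k−1)f(k)/C(k) = k*(k + 4)/4.
Δs = 2*(k + 1)/(k**3 + 9*k**2 + 26*k + 24), as required.
Evaluate: s_(n+1) = (n**2 + 3*n + 2)/(2*(n**2 + 7*n + 12)); subtract s_(1) = 1/12 ⇒ S(n) = n*(5*n + 11)/(12*(n**2 + 7*n + 12)).

S(n) = n*(5*n + 11)/(12*(n**2 + 7*n + 12))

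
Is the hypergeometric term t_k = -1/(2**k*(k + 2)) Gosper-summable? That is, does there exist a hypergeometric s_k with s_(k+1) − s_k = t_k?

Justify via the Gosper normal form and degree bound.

No. Not Gosper-summable.

Compute t_(k+1)/t_k: get (k + 2)/(2*(k + 3)).
Factor: A=k/2 + 1; B=k + 3; C=1.
Need (k/2 + 1)·f(k+1) − (k + 2)·f(k) = 1.
d = -1 from the (1,1,0) case.
Bound -1 < 0, so the key equation has no polynomial solution.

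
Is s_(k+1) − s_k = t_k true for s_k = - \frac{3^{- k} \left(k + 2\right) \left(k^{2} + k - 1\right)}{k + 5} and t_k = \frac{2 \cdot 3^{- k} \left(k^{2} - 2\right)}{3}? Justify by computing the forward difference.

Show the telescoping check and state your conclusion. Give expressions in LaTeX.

Invalid: residual \frac{3^{- k} \left(- 2 k^{3} - 13 k^{2} + k + 23\right)}{k^{2} + 11 k + 30} ≠ 0.

s_(k+1) = -(k + 3)*(k + (k + 1)**2)/(3*3**k*(k + 6))
s_(k+1) − s_k = (2*k**4 + 16*k**3 + 17*k**2 - 41*k - 51)/(3*3**k*(k**2 + 11*k + 30))
(s_(k+1) − s_k) − t_k = (-2*k**3 - 13*k**2 + k + 23)/(3**k*(k**2 + 11*k + 30))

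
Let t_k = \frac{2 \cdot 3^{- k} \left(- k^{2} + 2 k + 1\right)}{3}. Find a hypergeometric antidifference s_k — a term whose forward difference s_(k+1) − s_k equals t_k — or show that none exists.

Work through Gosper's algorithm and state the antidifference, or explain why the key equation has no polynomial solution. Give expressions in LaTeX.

Ratio r(k) = (k**2 - 2)/(3*(k**2 - 2*k - 1)).
Take A(k)=1/3, B(k)=1, C(k)=k**2 - 2*k - 1.
Key eq: (1/3)·f(k+1) = (1)·f(k) + (k**2 - 2*k - 1).
From deg A=0, deg B=0, deg C=2: d=2.
Solve for f: f(k) = -3*(k**2 - k - 1)/2 (degree 2 ≤ 2).
R(k) = B(k−1)·f(k)/C(k) = -3*(k**2 - k - 1)/(2*(k**2 - 2*k - 1)); s_k = R·t_k = (k**2 - k - 1)/3**k.
Δs = 2*(-k**2 + 2*k + 1)/(3*3**k), as required.

s_k = 3^{- k} \left(k^{2} - k - 1\right)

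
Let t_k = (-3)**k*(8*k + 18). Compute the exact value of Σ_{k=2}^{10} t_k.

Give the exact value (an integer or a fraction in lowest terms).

Σ = 4428738

r(k) = 3*(-4*k - 13)/(4*k + 9) after simplifying.
Take A(k)=-3, B(k)=1, C(k)=k + 9/4.
Solve (-3)·f(k+1) − (1)·f(k) = k + 9/4.
deg f ≤ 1 (via 0,0,1).
A polynomial solution: f(k) = -(2*k + 3)/8.
So s_k = (B(k−1)f/C)·t_k = (-(2*k + 3)/(2*(4*k + 9)))·t_k = (-3)**k*(-2*k - 3).
Check: Δs_k = (-3)**k*(8*k + 18). ✓
Evaluate s at k=11 and k=2: 4428675 and -63; difference 4428738.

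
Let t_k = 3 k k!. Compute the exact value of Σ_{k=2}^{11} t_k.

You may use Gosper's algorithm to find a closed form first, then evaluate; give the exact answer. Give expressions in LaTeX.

r(k) = (k + 1)**2/k after simplifying.
Normal form (A,B,C) = (k + 1, 1, k).
Key eq: (k + 1)·f(k+1) = (1)·f(k) + (k).
Degrees (1,0,1) ⇒ d ≤ 0.
Solve for f: f(k) = 1 (degree 0 ≤ 0).
So s_k = (B(k−1)f/C)·t_k = (1/k)·t_k = 3*factorial(k).
Verify: 3*k*factorial(k) matches t_k.
Evaluate s at k=12 and k=2: 1437004800 and 6; difference 1437004794.

Σ = 1437004794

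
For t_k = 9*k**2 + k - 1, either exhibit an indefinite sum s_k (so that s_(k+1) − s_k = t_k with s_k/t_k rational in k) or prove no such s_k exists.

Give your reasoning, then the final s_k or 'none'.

s_k = k**2*(3*k - 4)

The ratio is (k + 9*(k + 1)**2)/(9*k**2 + k - 1).
So A=1 and B=1, with C=k**2 + k/9 - 1/9.
Key eq: (1)·f(k+1) = (1)·f(k) + (k**2 + k/9 - 1/9).
deg f ≤ 3 (via 0,0,2).
Solve for f: f(k) = k**2*(3*k - 4)/9 (degree 3 ≤ 3).
So s_k = (B(k−1)f/C)·t_k = (k**2*(3*k - 4)/(9*k**2 + k - 1))·t_k = k**2*(3*k - 4).
Δs = 9*k**2 + k - 1, as required.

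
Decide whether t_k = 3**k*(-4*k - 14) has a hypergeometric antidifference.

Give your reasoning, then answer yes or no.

Yes. s_k = -2*3**k*(k + 2).

t_(k+1)/t_k = 3*(2*k + 9)/(2*k + 7).
Factor: A=3; B=1; C=k + 7/2.
f must satisfy (3)·f(k+1) − (1)·f(k) = k + 7/2.
d = 1 from the (0,0,1) case.
Coefficient equations give f(k) = (k + 2)/2.
Then R = B(k−1)f/C = (k + 2)/(2*k + 7), so s_k = R(k)·t_k = -2*3**k*(k + 2).
Verify: 3**k*(-4*k - 14) matches t_k.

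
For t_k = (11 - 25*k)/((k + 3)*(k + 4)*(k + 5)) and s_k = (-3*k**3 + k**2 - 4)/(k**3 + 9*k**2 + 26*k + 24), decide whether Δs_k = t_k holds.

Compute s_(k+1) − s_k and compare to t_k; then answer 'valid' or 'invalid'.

Invalid: residual (-3*k**2 + 23*k - 14)/(k**4 + 14*k**3 + 71*k**2 + 154*k + 120) ≠ 0.

s_(k+1) = (-3*(k + 1)**3 + (k + 1)**2 - 4)/(26*k + (k + 1)**3 + 9*(k + 1)**2 + 50)
s_(k+1) − s_k = 4*(-7*k**2 - 4*k + 2)/(k**4 + 14*k**3 + 71*k**2 + 154*k + 120)
(s_(k+1) − s_k) − t_k = (-3*k**2 + 23*k - 14)/(k**4 + 14*k**3 + 71*k**2 + 154*k + 120)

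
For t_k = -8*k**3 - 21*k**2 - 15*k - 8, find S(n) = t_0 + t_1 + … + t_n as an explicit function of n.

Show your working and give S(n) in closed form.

S(n) = -2*n**4 - 11*n**3 - 20*n**2 - 19*n - 8

t_(k+1)/t_k = (8*k**3 + 45*k**2 + 81*k + 52)/(8*k**3 + 21*k**2 + 15*k + 8).
A = 1, B = 1, C = k**3 + 21*k**2/8 + 15*k/8 + 1.
Solve (1)·f(k+1) − (1)·f(k) = k**3 + 21*k**2/8 + 15*k/8 + 1.
deg f ≤ 4 (via 0,0,3).
A polynomial solution: f(k) = k*(2*k**3 + 3*k**2 - k + 4)/8.
R(k) = B(k−1)·f(k)/C(k) = k*(2*k**3 + 3*k**2 - k + 4)/(8*k**3 + 21*k**2 + 15*k + 8); s_k = R·t_k = k*(-2*k**3 - 3*k**2 + k - 4).
Verify: -8*k**3 - 21*k**2 - 15*k - 8 matches t_k.
Evaluate: s_(n+1) = -2*n**4 - 11*n**3 - 20*n**2 - 19*n - 8; subtract s_(0) = 0 ⇒ S(n) = -2*n**4 - 11*n**3 - 20*n**2 - 19*n - 8.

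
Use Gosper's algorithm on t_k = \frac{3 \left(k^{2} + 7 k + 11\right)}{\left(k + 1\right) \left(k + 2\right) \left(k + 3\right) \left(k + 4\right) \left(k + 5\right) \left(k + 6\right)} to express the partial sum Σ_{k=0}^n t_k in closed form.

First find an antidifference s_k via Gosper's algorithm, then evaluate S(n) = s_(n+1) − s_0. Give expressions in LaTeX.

S(n) = \frac{n^{3} + 12 n^{2} + 44 n + 33}{15 \left(n^{3} + 12 n^{2} + 44 n + 48\right)}

The ratio is (k + 1)*(7*k + (k + 1)**2 + 18)/((k + 7)*(k**2 + 7*k + 11)).
So A=k + 1 and B=k + 7, with C=k**2 + 7*k + 11.
Key eq: (k + 1)·f(k+1) = (k + 6)·f(k) + (k**2 + 7*k + 11).
From deg A=1, deg B=1, deg C=2: d=5.
Solving with deg f ≤ 5: f(k) = k*(k + 2)*(k + 4)*(k**2 + 9*k + 23)/45.
So s_k = (B(k−1)f/C)·t_k = (k*(k + 2)*(k + 4)*(k + 6)*(k**2 + 9*k + 23)/(45*(k**2 + 7*k + 11)))·t_k = k*(k**2 + 9*k + 23)/(15*(k**3 + 9*k**2 + 23*k + 15)).
Check: Δs_k = 3*(k**2 + 7*k + 11)/(k**6 + 21*k**5 + 175*k**4 + 735*k**3 + 1624*k**2 + 1764*k + 720). ✓
Σ_(k=0)^n t_k = s_(n+1) − s_(0) = ((n**3 + 12*n**2 + 44*n + 33)/(15*(n**3 + 12*n**2 + 44*n + 48))) − (0), i.e. (n**3 + 12*n**2 + 44*n + 33)/(15*(n**3 + 12*n**2 + 44*n + 48)).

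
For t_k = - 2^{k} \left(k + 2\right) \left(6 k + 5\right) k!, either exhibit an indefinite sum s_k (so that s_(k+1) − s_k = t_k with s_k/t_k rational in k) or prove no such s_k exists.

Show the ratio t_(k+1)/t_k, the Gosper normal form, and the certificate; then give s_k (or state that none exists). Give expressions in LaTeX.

r(k) = 2*(k + 1)*(k + 3)*(6*k + 11)/((k + 2)*(6*k + 5)) after simplifying.
Take A(k)=2*k + 2, B(k)=1, C(k)=k**2 + 17*k/6 + 5/3.
Need (2*k + 2)·f(k+1) − (1)·f(k) = k**2 + 17*k/6 + 5/3.
deg f ≤ 1 (via 1,0,2).
A polynomial solution: f(k) = (3*k + 4)/6.
Get s_k = R·t_k = -2**k*(3*k + 4)*factorial(k) with R(k) = B(k−1)f(k)/C(k) = (3*k + 4)/((k + 2)*(6*k + 5)).
Δs = -2**k*(k + 2)*(6*k + 5)*factorial(k), as required.

s_k = - 2^{k} \left(3 k + 4\right) k!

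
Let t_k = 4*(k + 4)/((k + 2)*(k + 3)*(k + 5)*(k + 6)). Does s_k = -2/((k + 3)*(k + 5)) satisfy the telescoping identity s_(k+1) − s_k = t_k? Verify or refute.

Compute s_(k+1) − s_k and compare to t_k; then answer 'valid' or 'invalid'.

s_(k+1) = -2/((k + 4)*(k + 6))
s_(k+1) − s_k = 2*(2*k + 9)/(k**4 + 18*k**3 + 119*k**2 + 342*k + 360)
(s_(k+1) − s_k) − t_k = 2*(-3*k - 14)/(k**5 + 20*k**4 + 155*k**3 + 580*k**2 + 1044*k + 720)

Invalid: residual 2*(-3*k - 14)/(k**5 + 20*k**4 + 155*k**3 + 580*k**2 + 1044*k + 720) ≠ 0.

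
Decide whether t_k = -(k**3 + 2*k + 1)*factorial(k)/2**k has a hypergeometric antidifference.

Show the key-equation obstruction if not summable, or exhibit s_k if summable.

The ratio is (k + 1)*(2*k + (k + 1)**3 + 3)/(2*(k**3 + 2*k + 1)).
Gosper form: A/B · C(k+1)/C(k) with A=k/2 + 1/2, B=1, C=k**3 + 2*k + 1.
Set up (k/2 + 1/2)·f(k+1) − (1)·f(k) − (k**3 + 2*k + 1) = 0.
Degrees (1,0,3) ⇒ d ≤ 2.
Coefficient equations give f(k) = 2*(k**2 - k - 1).
Get s_k = R·t_k = 2**(1 - k)*(-k**2 + k + 1)*factorial(k) with R(k) = B(k−1)f(k)/C(k) = 2*(k**2 - k - 1)/(k**3 + 2*k + 1).
Check: Δs_k = -(k**3 + 2*k + 1)*factorial(k)/2**k. ✓

Yes. s_k = 2**(1 - k)*(-k**2 + k + 1)*factorial(k).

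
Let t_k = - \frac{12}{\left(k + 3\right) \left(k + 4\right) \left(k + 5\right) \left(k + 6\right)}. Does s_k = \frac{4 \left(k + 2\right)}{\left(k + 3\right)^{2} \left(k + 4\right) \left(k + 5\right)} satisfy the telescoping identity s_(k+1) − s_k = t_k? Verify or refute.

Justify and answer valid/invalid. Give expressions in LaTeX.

s_(k+1) = 4*(k + 3)/((k + 4)**2*(k + 5)*(k + 6))
s_(k+1) − s_k = 4*(-(k + 2)*(k + 4)*(k + 6) + (k + 3)**3)/((k + 3)**2*(k + 4)**2*(k + 5)*(k + 6))
(s_(k+1) − s_k) − t_k = 4*(4*k + 15)/(k**6 + 25*k**5 + 257*k**4 + 1391*k**3 + 4182*k**2 + 6624*k + 4320)

Invalid: residual \frac{4 \left(4 k + 15\right)}{k^{6} + 25 k^{5} + 257 k^{4} + 1391 k^{3} + 4182 k^{2} + 6624 k + 4320} ≠ 0.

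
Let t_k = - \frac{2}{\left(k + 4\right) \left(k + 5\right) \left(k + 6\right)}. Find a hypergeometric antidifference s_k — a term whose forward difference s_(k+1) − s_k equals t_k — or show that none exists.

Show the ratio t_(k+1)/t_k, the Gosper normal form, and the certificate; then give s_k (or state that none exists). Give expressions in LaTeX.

s_k = \frac{k \left(- k - 9\right)}{20 \left(k + 4\right) \left(k + 5\right)}

Step 1: r(k) = (k + 4)/(k + 7).
So A=k + 4 and B=k + 7, with C=1.
Solve (k + 4)·f(k+1) − (k + 6)·f(k) = 1.
From deg A=1, deg B=1, deg C=0: d=2.
Match coefficients ⇒ f(k) = k*(k + 9)/40.
R(k) = B(k−1)·f(k)/C(k) = k*(k + 6)*(k + 9)/40; s_k = R·t_k = k*(-k - 9)/(20*(k + 4)*(k + 5)).
s_(k+1) − s_k = -2/(k**3 + 15*k**2 + 74*k + 120) = t_k.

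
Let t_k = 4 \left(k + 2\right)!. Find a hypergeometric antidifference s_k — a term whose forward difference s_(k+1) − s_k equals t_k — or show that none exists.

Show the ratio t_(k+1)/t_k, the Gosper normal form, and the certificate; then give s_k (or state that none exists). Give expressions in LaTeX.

not Gosper-summable; s_k does not exist

r(k) = k + 3 after simplifying.
Normal form (A,B,C) = (k + 3, 1, 1).
f must satisfy (k + 3)·f(k+1) − (1)·f(k) = 1.
From deg A=1, deg B=0, deg C=0: d=-1.
Negative degree bound (-1): no f exists, t_k not Gosper-summable.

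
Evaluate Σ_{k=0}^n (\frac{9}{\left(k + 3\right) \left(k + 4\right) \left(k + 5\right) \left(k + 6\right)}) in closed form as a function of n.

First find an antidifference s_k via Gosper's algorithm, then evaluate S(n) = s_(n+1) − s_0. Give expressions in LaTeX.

S(n) = \frac{n^{3} + 15 n^{2} + 74 n + 60}{20 \left(n^{3} + 15 n^{2} + 74 n + 120\right)}

Compute t_(k+1)/t_k: get (k + 3)/(k + 7).
A = k + 3, B = k + 7, C = 1.
Set up (k + 3)·f(k+1) − (k + 6)·f(k) − (1) = 0.
d = 3 from the (1,1,0) case.
A polynomial solution: f(k) = k*(k**2 + 12*k + 47)/180.
Get s_k = R·t_k = k*(k**2 + 12*k + 47)/(20*(k + 3)*(k + 4)*(k + 5)) with R(k) = B(k−1)f(k)/C(k) = k*(k + 6)*(k**2 + 12*k + 47)/180.
Δs = 9/(k**4 + 18*k**3 + 119*k**2 + 342*k + 360), as required.
Telescope: S(n) = s_(n+1) − s_(0) = (n**3 + 15*n**2 + 74*n + 60)/(20*(n**3 + 15*n**2 + 74*n + 120)) − (0) = (n**3 + 15*n**2 + 74*n + 60)/(20*(n**3 + 15*n**2 + 74*n + 120)).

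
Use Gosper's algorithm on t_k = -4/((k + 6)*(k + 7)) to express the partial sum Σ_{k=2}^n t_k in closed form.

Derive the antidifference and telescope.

S(n) = (1 - n)/(2*(n + 7))

Step 1: r(k) = (k + 6)/(k + 8).
Factor: A=k + 6; B=k + 8; C=1.
Key eq: (k + 6)·f(k+1) = (k + 7)·f(k) + (1).
Degrees (1,1,0) ⇒ d ≤ 1.
Solve for f: f(k) = k/6 (degree 1 ≤ 1).
Then R = B(k−1)f/C = k*(k + 7)/6, so s_k = R(k)·t_k = -2*k/(3*k + 18).
s_(k+1) − s_k = -4/(k**2 + 13*k + 42) = t_k.
Telescope: S(n) = s_(n+1) − s_(2) = 2*(-n - 1)/(3*(n + 7)) − (-1/6) = (1 - n)/(2*(n + 7)).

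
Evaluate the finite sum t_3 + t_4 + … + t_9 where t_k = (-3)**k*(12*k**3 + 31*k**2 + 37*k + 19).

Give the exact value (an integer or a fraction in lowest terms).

Compute t_(k+1)/t_k: get 3*(-12*k**3 - 67*k**2 - 135*k - 99)/(12*k**3 + 31*k**2 + 37*k + 19).
Take A(k)=-3, B(k)=1, C(k)=k**3 + 31*k**2/12 + 37*k/12 + 19/12.
f must satisfy (-3)·f(k+1) − (1)·f(k) = k**3 + 31*k**2/12 + 37*k/12 + 19/12.
deg f ≤ 3 (via 0,0,3).
Solving with deg f ≤ 3: f(k) = -(3*k**3 + k**2 + k + 1)/12.
R(k) = B(k−1)·f(k)/C(k) = -(3*k**3 + k**2 + k + 1)/(12*k**3 + 31*k**2 + 37*k + 19); s_k = R·t_k = (-3)**k*(-3*k**3 - k**2 - k - 1).
Verify: (-3)**k*(12*k**3 + 31*k**2 + 37*k + 19) matches t_k.
Sum = s_(10) − s_(3); s_(10) = -183701439, s_(3) = 2538 ⇒ -183703977.

Σ = -183703977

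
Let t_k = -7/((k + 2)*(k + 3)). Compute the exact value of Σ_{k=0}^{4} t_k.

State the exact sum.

The ratio is (k + 2)/(k + 4).
So A=k + 2 and B=k + 4, with C=1.
Key eq: (k + 2)·f(k+1) = (k + 3)·f(k) + (1).
Degrees (1,1,0) ⇒ d ≤ 1.
Coefficient equations give f(k) = k/2.
Get s_k = R·t_k = -7*k/(2*k + 4) with R(k) = B(k−1)f(k)/C(k) = k*(k + 3)/2.
Δs = -7/(k**2 + 5*k + 6), as required.
Telescoping: Σ = s_(5) − s_(0) = -5/2 − (0) = -5/2.

Σ = -5/2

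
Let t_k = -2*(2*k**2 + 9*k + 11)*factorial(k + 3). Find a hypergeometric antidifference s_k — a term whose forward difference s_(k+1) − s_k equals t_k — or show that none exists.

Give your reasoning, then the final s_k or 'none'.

s_k = -2*(2*k + 1)*factorial(k + 3)

The ratio is (k + 4)*(9*k + 2*(k + 1)**2 + 20)/(2*k**2 + 9*k + 11).
Take A(k)=k + 4, B(k)=1, C(k)=k**2 + 9*k/2 + 11/2.
Key eq: (k + 4)·f(k+1) = (1)·f(k) + (k**2 + 9*k/2 + 11/2).
Bound: deg f ≤ 1.
Coefficient equations give f(k) = (2*k + 1)/2.
R(k) = B(k−1)·f(k)/C(k) = (2*k + 1)/(2*k**2 + 9*k + 11); s_k = R·t_k = -2*(2*k + 1)*factorial(k + 3).
s_(k+1) − s_k = -2*(2*k**2 + 9*k + 11)*factorial(k + 3) = t_k.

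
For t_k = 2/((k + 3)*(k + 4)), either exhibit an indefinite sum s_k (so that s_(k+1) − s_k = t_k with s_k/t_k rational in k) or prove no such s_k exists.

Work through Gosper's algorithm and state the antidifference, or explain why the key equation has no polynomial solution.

Step 1: r(k) = (k + 3)/(k + 5).
A = k + 3, B = k + 5, C = 1.
Need (k + 3)·f(k+1) − (k + 4)·f(k) = 1.
d = 1 from the (1,1,0) case.
Solve for f: f(k) = k/3 (degree 1 ≤ 1).
Certificate R = B(k−1)f/C = k*(k + 4)/3 gives s_k = 2*k/(3*(k + 3)).
Verify: 2/(k**2 + 7*k + 12) matches t_k.

s_k = 2*k/(3*(k + 3))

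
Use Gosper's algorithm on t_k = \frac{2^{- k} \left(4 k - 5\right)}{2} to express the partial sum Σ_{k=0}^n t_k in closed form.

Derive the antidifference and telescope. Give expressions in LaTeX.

S(n) = 2^{- n - 1} \left(- 2^{n + 1} - 4 n - 3\right)

Ratio r(k) = (4*k - 1)/(2*(4*k - 5)).
So A=1/2 and B=1, with C=k - 5/4.
Key eq: (1/2)·f(k+1) = (1)·f(k) + (k - 5/4).
deg f ≤ 1 (via 0,0,1).
Solve for f: f(k) = -(4*k - 1)/2 (degree 1 ≤ 1).
Get s_k = R·t_k = (1 - 4*k)/2**k with R(k) = B(k−1)f(k)/C(k) = -2*(4*k - 1)/(4*k - 5).
Δs = (4*k - 5)/(2*2**k), as required.
Evaluate: s_(n+1) = 2**(-n - 1)*(-4*n - 3); subtract s_(0) = 1 ⇒ S(n) = 2**(-n - 1)*(-2**(n + 1) - 4*n - 3).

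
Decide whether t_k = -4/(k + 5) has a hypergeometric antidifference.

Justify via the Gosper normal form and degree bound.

Compute t_(k+1)/t_k: get (k + 5)/(k + 6).
A = k + 5, B = k + 6, C = 1.
Solve (k + 5)·f(k+1) − (k + 5)·f(k) = 1.
Degrees (1,1,0) ⇒ d ≤ 0.
f = c0 ⇒ A·f(k+1) − B(k−1)·f(k) − C = -1. The system {-1 = 0} is inconsistent; no antidifference.

No; the coefficient equations for f are inconsistent.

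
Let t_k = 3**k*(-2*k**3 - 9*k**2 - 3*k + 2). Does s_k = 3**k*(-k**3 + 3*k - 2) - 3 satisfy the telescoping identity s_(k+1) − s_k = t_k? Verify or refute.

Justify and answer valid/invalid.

Valid — Δs_k = t_k.

s_(k+1) = 3*3**k*(3*k - (k + 1)**3 + 1) - 3
s_(k+1) − s_k = 3**k*(k**3 + 6*k - 3*(k + 1)**3 + 5)
(s_(k+1) − s_k) − t_k = 0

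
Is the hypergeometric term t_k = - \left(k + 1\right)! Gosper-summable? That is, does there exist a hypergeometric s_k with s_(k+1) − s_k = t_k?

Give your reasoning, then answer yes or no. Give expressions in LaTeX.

Compute t_(k+1)/t_k: get k + 2.
Gosper form: A/B · C(k+1)/C(k) with A=k + 2, B=1, C=1.
Solve (k + 2)·f(k+1) − (1)·f(k) = 1.
d = -1 from the (1,0,0) case.
d = -1 < 0 ⇒ no nonzero polynomial f; not summable.

No; the degree bound rules out any f.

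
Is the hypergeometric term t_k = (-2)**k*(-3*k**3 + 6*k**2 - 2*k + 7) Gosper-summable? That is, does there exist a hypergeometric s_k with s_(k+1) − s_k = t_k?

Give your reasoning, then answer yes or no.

Yes. s_k = (-2)**k*(k**3 - 4*k**2 + 4*k - 3).

r(k) = 2*(-3*k**3 - 3*k**2 + k + 8)/(3*k**3 - 6*k**2 + 2*k - 7) after simplifying.
Normal form (A,B,C) = (-2, 1, k**3 - 2*k**2 + 2*k/3 - 7/3).
Set up (-2)·f(k+1) − (1)·f(k) − (k**3 - 2*k**2 + 2*k/3 - 7/3) = 0.
d = 3 from the (0,0,3) case.
Match coefficients ⇒ f(k) = -(k - 3)*(k**2 - k + 1)/3.
Certificate R = B(k−1)f/C = -(k - 3)*(k**2 - k + 1)/(3*k**3 - 6*k**2 + 2*k - 7) gives s_k = (-2)**k*(k**3 - 4*k**2 + 4*k - 3).
Δs = (-2)**k*(-3*k**3 + 6*k**2 - 2*k + 7), as required.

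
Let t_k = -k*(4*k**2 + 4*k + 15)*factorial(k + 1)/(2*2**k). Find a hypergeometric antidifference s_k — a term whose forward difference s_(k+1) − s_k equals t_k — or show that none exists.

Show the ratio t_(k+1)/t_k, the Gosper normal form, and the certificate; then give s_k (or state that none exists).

The ratio is (k + 1)*(k + 2)*(4*k + 4*(k + 1)**2 + 19)/(2*k*(4*k**2 + 4*k + 15)).
Factor: A=k/2 + 1; B=1; C=k**3 + k**2 + 15*k/4.
Solve (k/2 + 1)·f(k+1) − (1)·f(k) = k**3 + k**2 + 15*k/4.
Degrees (1,0,3) ⇒ d ≤ 2.
Match coefficients ⇒ f(k) = (4*k**2 - 4*k - 1)/2.
Get s_k = R·t_k = (-4*k**2 + 4*k + 1)*factorial(k + 1)/2**k with R(k) = B(k−1)f(k)/C(k) = 2*(4*k**2 - 4*k - 1)/(k*(4*k**2 + 4*k + 15)).
s_(k+1) − s_k = -k*(4*k**2 + 4*k + 15)*factorial(k + 1)/(2*2**k) = t_k.

s_k = (-4*k**2 + 4*k + 1)*factorial(k + 1)/2**k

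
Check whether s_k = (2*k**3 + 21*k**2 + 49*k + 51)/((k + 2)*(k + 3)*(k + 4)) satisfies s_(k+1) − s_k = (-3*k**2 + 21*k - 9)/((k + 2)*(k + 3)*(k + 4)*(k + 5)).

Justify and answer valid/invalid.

s_(k+1) = (49*k + 2*(k + 1)**3 + 21*(k + 1)**2 + 100)/((k + 3)*(k + 4)*(k + 5))
s_(k+1) − s_k = 3*(-k**2 + 7*k - 3)/(k**4 + 14*k**3 + 71*k**2 + 154*k + 120)
(s_(k+1) − s_k) − t_k = 0

valid; difference matches t_k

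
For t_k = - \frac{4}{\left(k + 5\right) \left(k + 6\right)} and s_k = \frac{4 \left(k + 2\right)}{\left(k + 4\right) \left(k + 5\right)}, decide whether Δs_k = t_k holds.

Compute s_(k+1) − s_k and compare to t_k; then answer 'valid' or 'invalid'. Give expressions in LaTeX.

s_(k+1) = 4*(k + 3)/((k + 5)*(k + 6))
s_(k+1) − s_k = -4*k/(k**3 + 15*k**2 + 74*k + 120)
(s_(k+1) − s_k) − t_k = 16/(k**3 + 15*k**2 + 74*k + 120)

Invalid: residual \frac{16}{k^{3} + 15 k^{2} + 74 k + 120} ≠ 0.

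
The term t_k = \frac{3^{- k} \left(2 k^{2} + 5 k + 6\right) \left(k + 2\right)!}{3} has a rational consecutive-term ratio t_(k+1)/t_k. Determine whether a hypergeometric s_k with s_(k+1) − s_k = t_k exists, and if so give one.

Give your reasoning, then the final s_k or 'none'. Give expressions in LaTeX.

Ratio r(k) = (k + 3)*(5*k + 2*(k + 1)**2 + 11)/(3*(2*k**2 + 5*k + 6)).
So A=k/3 + 1 and B=1, with C=k**2 + 5*k/2 + 3.
Key eq: (k/3 + 1)·f(k+1) = (1)·f(k) + (k**2 + 5*k/2 + 3).
Bound: deg f ≤ 1.
A polynomial solution: f(k) = 3*(2*k + 3)/2.
Get s_k = R·t_k = (2*k + 3)*factorial(k + 2)/3**k with R(k) = B(k−1)f(k)/C(k) = 3*(2*k + 3)/(2*k**2 + 5*k + 6).
s_(k+1) − s_k = (2*k**2 + 5*k + 6)*factorial(k + 2)/(3*3**k) = t_k.

s_k = 3^{- k} \left(2 k + 3\right) \left(k + 2\right)!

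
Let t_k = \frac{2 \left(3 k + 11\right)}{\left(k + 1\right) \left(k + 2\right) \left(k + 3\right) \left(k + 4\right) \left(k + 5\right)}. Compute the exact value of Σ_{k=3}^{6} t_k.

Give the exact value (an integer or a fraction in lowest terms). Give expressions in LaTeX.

Σ = 163/13860

The ratio is (k + 1)*(3*k + 14)/((k + 6)*(3*k + 11)).
Normal form (A,B,C) = (k + 1, k + 6, k + 11/3).
Need (k + 1)·f(k+1) − (k + 5)·f(k) = k + 11/3.
Bound: deg f ≤ 4.
Coefficient equations give f(k) = k*(k + 3)*(k**2 + 7*k + 14)/24.
Certificate R = B(k−1)f/C = k*(k + 3)*(k + 5)*(k**2 + 7*k + 14)/(8*(3*k + 11)) gives s_k = k*(k**2 + 7*k + 14)/(4*(k**3 + 7*k**2 + 14*k + 8)).
s_(k+1) − s_k = 2*(3*k + 11)/(k**5 + 15*k**4 + 85*k**3 + 225*k**2 + 274*k + 120) = t_k.
Telescoping: Σ = s_(7) − s_(3) = 49/198 − (33/140) = 163/13860.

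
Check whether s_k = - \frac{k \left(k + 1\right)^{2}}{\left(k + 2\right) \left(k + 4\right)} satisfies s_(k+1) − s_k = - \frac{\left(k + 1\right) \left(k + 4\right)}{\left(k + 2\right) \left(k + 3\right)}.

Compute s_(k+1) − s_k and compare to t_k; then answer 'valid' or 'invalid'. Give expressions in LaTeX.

Invalid: residual \frac{3 \left(5 k^{2} + 21 k + 16\right)}{k^{4} + 14 k^{3} + 71 k^{2} + 154 k + 120} ≠ 0.

s_(k+1) = (-k - 1)*(k + 2)**2/((k + 3)*(k + 5))
s_(k+1) − s_k = (k + 1)*(k*(k + 1)*(k + 3)*(k + 5) - (k + 2)**3*(k + 4))/((k + 2)*(k + 3)*(k + 4)*(k + 5))
(s_(k+1) − s_k) − t_k = 3*(5*k**2 + 21*k + 16)/(k**4 + 14*k**3 + 71*k**2 + 154*k + 120)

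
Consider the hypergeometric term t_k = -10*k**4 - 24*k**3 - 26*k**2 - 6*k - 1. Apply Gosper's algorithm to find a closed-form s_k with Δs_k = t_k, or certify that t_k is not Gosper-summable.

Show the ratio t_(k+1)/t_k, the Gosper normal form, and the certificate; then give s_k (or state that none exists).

s_k = k*(-2*k**4 - k**3 + 4*k - 2)

t_(k+1)/t_k = (10*k**4 + 64*k**3 + 158*k**2 + 170*k + 67)/(10*k**4 + 24*k**3 + 26*k**2 + 6*k + 1).
A = 1, B = 1, C = k**4 + 12*k**3/5 + 13*k**2/5 + 3*k/5 + 1/10.
Set up (1)·f(k+1) − (1)·f(k) − (k**4 + 12*k**3/5 + 13*k**2/5 + 3*k/5 + 1/10) = 0.
d = 5 from the (0,0,4) case.
Match coefficients ⇒ f(k) = k*(2*k**4 + k**3 - 4*k + 2)/10.
So s_k = (B(k−1)f/C)·t_k = (k*(2*k**4 + k**3 - 4*k + 2)/(10*k**4 + 24*k**3 + 26*k**2 + 6*k + 1))·t_k = k*(-2*k**4 - k**3 + 4*k - 2).
Verify: -10*k**4 - 24*k**3 - 26*k**2 - 6*k - 1 matches t_k.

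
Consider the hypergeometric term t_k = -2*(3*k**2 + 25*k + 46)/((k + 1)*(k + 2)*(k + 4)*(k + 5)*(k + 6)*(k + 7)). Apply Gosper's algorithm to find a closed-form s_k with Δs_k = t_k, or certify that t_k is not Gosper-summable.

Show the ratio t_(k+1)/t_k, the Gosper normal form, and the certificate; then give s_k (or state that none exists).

s_k = k*(-k**2 - 11*k - 34)/(12*(k**3 + 11*k**2 + 34*k + 24))

Compute t_(k+1)/t_k: get (k + 1)*(k + 4)*(25*k + 3*(k + 1)**2 + 71)/((k + 3)*(k + 8)*(3*k**2 + 25*k + 46)).
Factor: A=k + 1; B=k + 8; C=k**3 + 34*k**2/3 + 121*k/3 + 46.
f must satisfy (k + 1)·f(k+1) − (k + 7)·f(k) = k**3 + 34*k**2/3 + 121*k/3 + 46.
From deg A=1, deg B=1, deg C=3: d=6.
Solving with deg f ≤ 6: f(k) = k*(k + 2)*(k + 3)*(k + 5)*(k**2 + 11*k + 34)/72.
R(k) = B(k−1)·f(k)/C(k) = k*(k + 2)*(k + 5)*(k + 7)*(k**2 + 11*k + 34)/(24*(3*k**2 + 25*k + 46)); s_k = R·t_k = k*(-k**2 - 11*k - 34)/(12*(k**3 + 11*k**2 + 34*k + 24)).
Check: Δs_k = 2*(-3*k**2 - 25*k - 46)/(k**6 + 25*k**5 + 247*k**4 + 1219*k**3 + 3112*k**2 + 3796*k + 1680). ✓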